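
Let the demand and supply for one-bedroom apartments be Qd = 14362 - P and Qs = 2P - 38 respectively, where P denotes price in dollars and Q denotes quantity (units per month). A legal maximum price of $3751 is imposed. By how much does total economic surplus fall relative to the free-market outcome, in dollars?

In a free market, 14362 - P = 2P - 38 gives the equilibrium P* = 4800, Q* = 9562.
The ceiling of 3751 is below the equilibrium price 4800, so it binds.
At P = 3751: Qd = 14362 - 3751 = 10611 and Qs = 2·3751 - 38 = 7464.
Quantity traded falls to 7464. At Q = 7464 the demand price is 14362 - 7464 = 6898 and the supply price is (38 + 7464)/2 = 3751.
Deadweight loss = ½ · (6898 - 3751) · (9562 - 7464) = ½ · 3147 · 2098 = 3301203.

3301203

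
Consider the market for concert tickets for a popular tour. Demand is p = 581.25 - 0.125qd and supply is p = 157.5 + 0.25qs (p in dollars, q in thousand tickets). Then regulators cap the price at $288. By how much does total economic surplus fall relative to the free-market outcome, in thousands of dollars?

69312

Rearranging demand gives qd = 4650 - 8p; rearranging supply gives qs = 4p - 630. Equilibrium: 4650 - 8p = 4p - 630, so 5280 = 12p and p* = 440, q* = 1130.
The ceiling of 288 is below the equilibrium price 440, so it binds.
At p = 288: qd = 4650 - 8·288 = 2346 and qs = 4·288 - 630 = 522.
Quantity traded falls to 522. At q = 522 the demand price is (4650 - 522)/8 = 516 and the supply price is (630 + 522)/4 = 288.
Deadweight loss = ½ · (516 - 288) · (1130 - 522) = ½ · 228 · 608 = 69312.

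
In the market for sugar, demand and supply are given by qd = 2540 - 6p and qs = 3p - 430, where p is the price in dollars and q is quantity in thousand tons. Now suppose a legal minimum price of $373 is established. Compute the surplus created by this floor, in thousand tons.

387

Without the control the market clears where 2540 - 6p = 3p - 430, i.e. p* = 330 and q* = 560.
Since 373 > 330, the floor is binding.
At p = 373: qd = 2540 - 6·373 = 302 and qs = 3·373 - 430 = 689.
Surplus = qs - qd = 689 - 302 = 387.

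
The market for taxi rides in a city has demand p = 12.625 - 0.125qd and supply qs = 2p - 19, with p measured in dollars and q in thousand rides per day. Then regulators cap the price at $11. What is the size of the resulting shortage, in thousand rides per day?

Rearranging demand gives qd = 101 - 8p. In a free market, 101 - 8p = 2p - 19 gives the equilibrium p* = 12, q* = 5.
Because the ceiling (11) lies below the market-clearing price, it is binding.
At p = 11: qd = 101 - 8·11 = 13 and qs = 2·11 - 19 = 3.
Shortage = qd - qs = 13 - 3 = 10.

10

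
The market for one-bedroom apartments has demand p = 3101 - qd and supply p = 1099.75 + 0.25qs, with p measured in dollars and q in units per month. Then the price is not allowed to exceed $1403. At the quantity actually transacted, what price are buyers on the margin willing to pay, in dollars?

Rearranging demand gives qd = 3101 - p; rearranging supply gives qs = 4p - 4399. In a free market, 3101 - p = 4p - 4399 gives the equilibrium p* = 1500, q* = 1601.
Since 1403 < 1500, the ceiling is binding.
At p = 1403: qd = 3101 - 1403 = 1698 and qs = 4·1403 - 4399 = 1213.
Only 1213 units reach the market. On the demand curve, the marginal buyer's willingness to pay at q = 1213 is (3101 - 1213) = 1888.

1888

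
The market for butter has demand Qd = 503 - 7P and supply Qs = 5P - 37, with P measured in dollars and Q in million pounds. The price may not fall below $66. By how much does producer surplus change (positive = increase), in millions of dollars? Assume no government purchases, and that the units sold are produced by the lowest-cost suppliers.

Without the control the market clears where 503 - 7P = 5P - 37, i.e. P* = 45 and Q* = 188.
The floor of 66 is above the equilibrium price 45, so it binds.
At P = 66: Qd = 503 - 7·66 = 41 and Qs = 5·66 - 37 = 293.
Producer surplus without the control is ½ · (45 - 7.4) · 188 = 3534.4.
With the floor, 41 units are sold at 66. The supply price at Q = 41 is 15.6, so PS = ½ · [(66 - 7.4) + (66 - 15.6)] · 41 = 2234.5.
Change in producer surplus = 2234.5 - 3534.4 = -1299.9.

-1299.9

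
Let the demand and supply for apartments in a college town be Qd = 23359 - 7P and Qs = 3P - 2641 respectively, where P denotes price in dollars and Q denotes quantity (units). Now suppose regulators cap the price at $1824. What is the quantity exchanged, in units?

Equilibrium: 23359 - 7P = 3P - 2641, so 26000 = 10P and P* = 2600, Q* = 5159.
The ceiling of 1824 is below the equilibrium price 2600, so it binds.
At P = 1824: Qd = 23359 - 7·1824 = 10591 and Qs = 3·1824 - 2641 = 2831.
The quantity actually transacted is the short side, supply: 2831.

2831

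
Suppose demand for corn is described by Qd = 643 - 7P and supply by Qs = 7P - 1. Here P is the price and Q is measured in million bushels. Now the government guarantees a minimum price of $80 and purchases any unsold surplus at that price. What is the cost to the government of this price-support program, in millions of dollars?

In a free market, 643 - 7P = 7P - 1 gives the equilibrium P* = 46, Q* = 321.
The floor of 80 is above the equilibrium price 46, so it binds.
At P = 80: Qd = 643 - 7·80 = 83 and Qs = 7·80 - 1 = 559.
Surplus = Qs - Qd = 476.
Government expenditure = surplus × support price = 476 × 80 = 38080.

38080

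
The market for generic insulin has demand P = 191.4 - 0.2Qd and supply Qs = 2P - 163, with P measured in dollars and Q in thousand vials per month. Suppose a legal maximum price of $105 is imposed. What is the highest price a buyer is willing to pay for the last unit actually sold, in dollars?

Rearranging demand gives Qd = 957 - 5P. Equilibrium: 957 - 5P = 2P - 163, so 1120 = 7P and P* = 160, Q* = 157.
Because the ceiling (105) lies below the market-clearing price, it is binding.
At P = 105: Qd = 957 - 5·105 = 432 and Qs = 2·105 - 163 = 47.
Only 47 units reach the market. On the demand curve, the marginal buyer's willingness to pay at Q = 47 is (957 - 47)/5 = 182.

182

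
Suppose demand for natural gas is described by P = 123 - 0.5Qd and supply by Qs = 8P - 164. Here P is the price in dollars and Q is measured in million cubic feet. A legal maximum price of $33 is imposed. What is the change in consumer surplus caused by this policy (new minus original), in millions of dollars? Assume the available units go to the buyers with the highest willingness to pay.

-224

Rearranging demand gives Qd = 246 - 2P. Without the control the market clears where 246 - 2P = 8P - 164, i.e. P* = 41 and Q* = 164.
Since 33 < 41, the ceiling is binding.
At P = 33: Qd = 246 - 2·33 = 180 and Qs = 8·33 - 164 = 100.
Consumer surplus without the control is ½ · (123 - 41) · 164 = 6724.
With the ceiling, 100 units are sold at 33 (assume they go to the highest-value buyers). The demand price at Q = 100 is 73, so CS = ½ · [(123 - 33) + (73 - 33)] · 100 = 6500.
Change in consumer surplus = 6500 - 6724 = -224.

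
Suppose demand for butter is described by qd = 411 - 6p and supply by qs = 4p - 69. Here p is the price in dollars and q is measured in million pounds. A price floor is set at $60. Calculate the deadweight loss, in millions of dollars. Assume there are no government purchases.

Setting quantity demanded equal to quantity supplied, 411 - 6p = 4p - 69, gives p* = 48 and q* = 123.
The floor of 60 is above the equilibrium price 48, so it binds.
At p = 60: qd = 411 - 6·60 = 51 and qs = 4·60 - 69 = 171.
Quantity traded falls to 51. At q = 51 the demand price is (411 - 51)/6 = 60 and the supply price is (69 + 51)/4 = 30.
Deadweight loss = ½ · (60 - 30) · (123 - 51) = ½ · 30 · 72 = 1080.

1080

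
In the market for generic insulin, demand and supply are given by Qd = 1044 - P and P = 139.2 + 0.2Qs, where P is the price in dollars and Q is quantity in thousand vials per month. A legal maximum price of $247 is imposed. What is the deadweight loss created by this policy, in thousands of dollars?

27735

Rearranging supply gives Qs = 5P - 696. In a free market, 1044 - P = 5P - 696 gives the equilibrium P* = 290, Q* = 754.
Since 247 < 290, the ceiling is binding.
At P = 247: Qd = 1044 - 247 = 797 and Qs = 5·247 - 696 = 539.
Quantity traded falls to 539. At Q = 539 the demand price is 1044 - 539 = 505 and the supply price is (696 + 539)/5 = 247.
Deadweight loss = ½ · (505 - 247) · (754 - 539) = ½ · 258 · 215 = 27735.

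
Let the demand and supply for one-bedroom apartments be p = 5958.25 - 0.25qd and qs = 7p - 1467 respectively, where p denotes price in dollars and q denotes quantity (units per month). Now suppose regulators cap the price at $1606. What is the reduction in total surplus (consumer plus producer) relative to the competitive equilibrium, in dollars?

4635746.5

Rearranging demand gives qd = 23833 - 4p. Without the control the market clears where 23833 - 4p = 7p - 1467, i.e. p* = 2300 and q* = 14633.
Because the ceiling (1606) lies below the market-clearing price, it is binding.
At p = 1606: qd = 23833 - 4·1606 = 17409 and qs = 7·1606 - 1467 = 9775.
Quantity traded falls to 9775. At q = 9775 the demand price is (23833 - 9775)/4 = 3514.5 and the supply price is (1467 + 9775)/7 = 1606.
Deadweight loss = ½ · (3514.5 - 1606) · (14633 - 9775) = ½ · 1908.5 · 4858 = 4635746.5.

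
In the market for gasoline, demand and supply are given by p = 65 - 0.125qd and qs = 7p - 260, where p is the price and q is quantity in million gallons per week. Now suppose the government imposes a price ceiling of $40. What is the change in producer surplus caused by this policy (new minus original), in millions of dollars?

-744

Rearranging demand gives qd = 520 - 8p. Without the control the market clears where 520 - 8p = 7p - 260, i.e. p* = 52 and q* = 104.
The ceiling of 40 is below the equilibrium price 52, so it binds.
At p = 40: qd = 520 - 8·40 = 200 and qs = 7·40 - 260 = 20.
Producer surplus without the control is ½ · (52 - 260/7) · 104 = 5408/7.
With the ceiling, producers sell 20 units at 40, so PS = ½ · (40 - 260/7) · 20 = 200/7.
Change in producer surplus = 200/7 - 5408/7 = -744.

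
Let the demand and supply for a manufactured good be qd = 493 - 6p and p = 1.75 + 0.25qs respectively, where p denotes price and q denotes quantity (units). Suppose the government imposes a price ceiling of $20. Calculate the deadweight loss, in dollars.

Rearranging supply gives qs = 4p - 7. Without the control the market clears where 493 - 6p = 4p - 7, i.e. p* = 50 and q* = 193.
Because the ceiling (20) lies below the market-clearing price, it is binding.
At p = 20: qd = 493 - 6·20 = 373 and qs = 4·20 - 7 = 73.
Quantity traded falls to 73. At q = 73 the demand price is (493 - 73)/6 = 70 and the supply price is (7 + 73)/4 = 20.
Deadweight loss = ½ · (70 - 20) · (193 - 73) = ½ · 50 · 120 = 3000.

3000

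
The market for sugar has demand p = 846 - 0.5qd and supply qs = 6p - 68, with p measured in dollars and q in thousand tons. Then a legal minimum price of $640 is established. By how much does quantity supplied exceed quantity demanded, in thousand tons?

3360

Rearranging demand gives qd = 1692 - 2p. Setting quantity demanded equal to quantity supplied, 1692 - 2p = 6p - 68, gives p* = 220 and q* = 1252.
The floor of 640 is above the equilibrium price 220, so it binds.
At p = 640: qd = 1692 - 2·640 = 412 and qs = 6·640 - 68 = 3772.
Surplus = qs - qd = 3772 - 412 = 3360.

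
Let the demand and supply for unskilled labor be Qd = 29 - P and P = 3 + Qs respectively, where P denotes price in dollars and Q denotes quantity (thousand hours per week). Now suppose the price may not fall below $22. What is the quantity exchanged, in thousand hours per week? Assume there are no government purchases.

7

Rearranging supply gives Qs = P - 3. Without the control the market clears where 29 - P = P - 3, i.e. P* = 16 and Q* = 13.
The floor of 22 is above the equilibrium price 16, so it binds.
At P = 22: Qd = 29 - 22 = 7 and Qs = 22 - 3 = 19.
The quantity actually transacted is the short side, demand: 7.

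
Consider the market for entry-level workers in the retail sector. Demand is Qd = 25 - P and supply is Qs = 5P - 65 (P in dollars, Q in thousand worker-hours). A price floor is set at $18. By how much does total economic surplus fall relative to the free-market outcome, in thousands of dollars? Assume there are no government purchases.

Without the control the market clears where 25 - P = 5P - 65, i.e. P* = 15 and Q* = 10.
Because the floor (18) lies above the market-clearing price, it is binding.
At P = 18: Qd = 25 - 18 = 7 and Qs = 5·18 - 65 = 25.
Quantity traded falls to 7. At Q = 7 the demand price is 25 - 7 = 18 and the supply price is (65 + 7)/5 = 14.4.
Deadweight loss = ½ · (18 - 14.4) · (10 - 7) = ½ · 3.6 · 3 = 5.4.

5.4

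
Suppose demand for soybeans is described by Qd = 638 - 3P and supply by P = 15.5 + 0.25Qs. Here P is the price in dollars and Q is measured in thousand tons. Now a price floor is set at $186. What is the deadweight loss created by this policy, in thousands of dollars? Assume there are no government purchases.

19414.5

Rearranging supply gives Qs = 4P - 62. Setting quantity demanded equal to quantity supplied, 638 - 3P = 4P - 62, gives P* = 100 and Q* = 338.
Because the floor (186) lies above the market-clearing price, it is binding.
At P = 186: Qd = 638 - 3·186 = 80 and Qs = 4·186 - 62 = 682.
Quantity traded falls to 80. At Q = 80 the demand price is (638 - 80)/3 = 186 and the supply price is (62 + 80)/4 = 35.5.
Deadweight loss = ½ · (186 - 35.5) · (338 - 80) = ½ · 150.5 · 258 = 19414.5.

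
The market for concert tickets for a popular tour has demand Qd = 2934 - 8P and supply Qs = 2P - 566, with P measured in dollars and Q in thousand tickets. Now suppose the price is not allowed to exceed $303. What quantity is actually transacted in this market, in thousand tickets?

Without the control the market clears where 2934 - 8P = 2P - 566, i.e. P* = 350 and Q* = 134.
Since 303 < 350, the ceiling is binding.
At P = 303: Qd = 2934 - 8·303 = 510 and Qs = 2·303 - 566 = 40.
The quantity actually transacted is the short side, supply: 40.

40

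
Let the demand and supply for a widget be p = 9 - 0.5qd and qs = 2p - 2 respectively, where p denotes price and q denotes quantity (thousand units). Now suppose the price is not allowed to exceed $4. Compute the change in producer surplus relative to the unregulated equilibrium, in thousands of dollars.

Rearranging demand gives qd = 18 - 2p. Equilibrium: 18 - 2p = 2p - 2, so 20 = 4p and p* = 5, q* = 8.
The ceiling of 4 is below the equilibrium price 5, so it binds.
At p = 4: qd = 18 - 2·4 = 10 and qs = 2·4 - 2 = 6.
Producer surplus without the control is ½ · (5 - 1) · 8 = 16.
With the ceiling, producers sell 6 units at 4, so PS = ½ · (4 - 1) · 6 = 9.
Change in producer surplus = 9 - 16 = -7.

-7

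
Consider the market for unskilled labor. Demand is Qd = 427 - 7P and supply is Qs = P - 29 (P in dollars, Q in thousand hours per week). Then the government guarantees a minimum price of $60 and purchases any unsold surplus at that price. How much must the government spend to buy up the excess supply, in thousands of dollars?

Setting quantity demanded equal to quantity supplied, 427 - 7P = P - 29, gives P* = 57 and Q* = 28.
Because the floor (60) lies above the market-clearing price, it is binding.
At P = 60: Qd = 427 - 7·60 = 7 and Qs = 60 - 29 = 31.
Surplus = Qs - Qd = 24.
Government expenditure = surplus × support price = 24 × 60 = 1440.

1440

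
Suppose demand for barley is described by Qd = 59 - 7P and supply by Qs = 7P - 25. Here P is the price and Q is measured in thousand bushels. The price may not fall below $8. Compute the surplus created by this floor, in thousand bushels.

28

In a free market, 59 - 7P = 7P - 25 gives the equilibrium P* = 6, Q* = 17.
The floor of 8 is above the equilibrium price 6, so it binds.
At P = 8: Qd = 59 - 7·8 = 3 and Qs = 7·8 - 25 = 31.
Surplus = Qs - Qd = 31 - 3 = 28.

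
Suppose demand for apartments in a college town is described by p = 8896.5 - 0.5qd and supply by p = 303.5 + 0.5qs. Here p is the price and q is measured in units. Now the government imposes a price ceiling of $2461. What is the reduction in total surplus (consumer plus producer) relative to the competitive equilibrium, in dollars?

Rearranging demand gives qd = 17793 - 2p; rearranging supply gives qs = 2p - 607. Setting quantity demanded equal to quantity supplied, 17793 - 2p = 2p - 607, gives p* = 4600 and q* = 8593.
Since 2461 < 4600, the ceiling is binding.
At p = 2461: qd = 17793 - 2·2461 = 12871 and qs = 2·2461 - 607 = 4315.
Quantity traded falls to 4315. At q = 4315 the demand price is (17793 - 4315)/2 = 6739 and the supply price is (607 + 4315)/2 = 2461.
Deadweight loss = ½ · (6739 - 2461) · (8593 - 4315) = ½ · 4278 · 4278 = 9150642.

9150642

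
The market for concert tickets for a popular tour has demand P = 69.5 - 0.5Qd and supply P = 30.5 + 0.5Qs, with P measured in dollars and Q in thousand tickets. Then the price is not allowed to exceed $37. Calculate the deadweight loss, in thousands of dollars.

338

Rearranging demand gives Qd = 139 - 2P; rearranging supply gives Qs = 2P - 61. Without the control the market clears where 139 - 2P = 2P - 61, i.e. P* = 50 and Q* = 39.
The ceiling of 37 is below the equilibrium price 50, so it binds.
At P = 37: Qd = 139 - 2·37 = 65 and Qs = 2·37 - 61 = 13.
Quantity traded falls to 13. At Q = 13 the demand price is (139 - 13)/2 = 63 and the supply price is (61 + 13)/2 = 37.
Deadweight loss = ½ · (63 - 37) · (39 - 13) = ½ · 26 · 26 = 338.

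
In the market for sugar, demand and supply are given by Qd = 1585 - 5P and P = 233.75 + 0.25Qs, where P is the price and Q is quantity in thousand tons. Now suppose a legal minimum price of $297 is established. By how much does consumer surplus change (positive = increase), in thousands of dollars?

Rearranging supply gives Qs = 4P - 935. Equilibrium: 1585 - 5P = 4P - 935, so 2520 = 9P and P* = 280, Q* = 185.
Since 297 > 280, the floor is binding.
At P = 297: Qd = 1585 - 5·297 = 100 and Qs = 4·297 - 935 = 253.
Consumer surplus without the control is ½ · (317 - 280) · 185 = 3422.5.
With the floor, consumers buy 100 units at 297, so CS = ½ · (317 - 297) · 100 = 1000.
Change in consumer surplus = 1000 - 3422.5 = -2422.5.

-2422.5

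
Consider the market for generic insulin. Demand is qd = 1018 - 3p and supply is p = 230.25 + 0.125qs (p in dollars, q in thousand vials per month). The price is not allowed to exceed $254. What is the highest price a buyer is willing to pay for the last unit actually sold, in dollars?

276

Rearranging supply gives qs = 8p - 1842. Without the control the market clears where 1018 - 3p = 8p - 1842, i.e. p* = 260 and q* = 238.
The ceiling of 254 is below the equilibrium price 260, so it binds.
At p = 254: qd = 1018 - 3·254 = 256 and qs = 8·254 - 1842 = 190.
Only 190 units reach the market. On the demand curve, the marginal buyer's willingness to pay at q = 190 is (1018 - 190)/3 = 276.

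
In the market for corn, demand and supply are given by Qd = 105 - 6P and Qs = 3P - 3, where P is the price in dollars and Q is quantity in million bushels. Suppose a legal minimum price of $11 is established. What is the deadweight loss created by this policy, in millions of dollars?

0

Setting quantity demanded equal to quantity supplied, 105 - 6P = 3P - 3, gives P* = 12 and Q* = 33.
The floor of 11 is below the equilibrium price 12, so it is not binding; the market clears at P* = 12, Q* = 33.
Since the control does not bind, no trades are prevented and deadweight loss is zero.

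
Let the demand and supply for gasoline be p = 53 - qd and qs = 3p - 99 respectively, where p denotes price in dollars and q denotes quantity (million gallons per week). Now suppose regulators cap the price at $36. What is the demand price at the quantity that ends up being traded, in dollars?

Rearranging demand gives qd = 53 - p. Without the control the market clears where 53 - p = 3p - 99, i.e. p* = 38 and q* = 15.
Because the ceiling (36) lies below the market-clearing price, it is binding.
At p = 36: qd = 53 - 36 = 17 and qs = 3·36 - 99 = 9.
Only 9 units reach the market. On the demand curve, the marginal buyer's willingness to pay at q = 9 is (53 - 9) = 44.

44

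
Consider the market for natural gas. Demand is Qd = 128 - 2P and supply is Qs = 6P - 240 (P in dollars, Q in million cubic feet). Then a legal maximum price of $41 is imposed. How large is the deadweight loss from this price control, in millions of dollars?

Equilibrium: 128 - 2P = 6P - 240, so 368 = 8P and P* = 46, Q* = 36.
The ceiling of 41 is below the equilibrium price 46, so it binds.
At P = 41: Qd = 128 - 2·41 = 46 and Qs = 6·41 - 240 = 6.
Quantity traded falls to 6. At Q = 6 the demand price is (128 - 6)/2 = 61 and the supply price is (240 + 6)/6 = 41.
Deadweight loss = ½ · (61 - 41) · (36 - 6) = ½ · 20 · 30 = 300.

300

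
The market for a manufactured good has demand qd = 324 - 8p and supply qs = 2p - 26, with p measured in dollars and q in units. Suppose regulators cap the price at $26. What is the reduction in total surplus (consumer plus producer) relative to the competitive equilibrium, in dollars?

In a free market, 324 - 8p = 2p - 26 gives the equilibrium p* = 35, q* = 44.
Since 26 < 35, the ceiling is binding.
At p = 26: qd = 324 - 8·26 = 116 and qs = 2·26 - 26 = 26.
Quantity traded falls to 26. At q = 26 the demand price is (324 - 26)/8 = 37.25 and the supply price is (26 + 26)/2 = 26.
Deadweight loss = ½ · (37.25 - 26) · (44 - 26) = ½ · 11.25 · 18 = 101.25.

101.25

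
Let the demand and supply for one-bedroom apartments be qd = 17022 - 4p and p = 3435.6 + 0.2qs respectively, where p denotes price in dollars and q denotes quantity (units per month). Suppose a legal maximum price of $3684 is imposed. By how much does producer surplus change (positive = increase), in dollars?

-177712

Rearranging supply gives qs = 5p - 17178. In a free market, 17022 - 4p = 5p - 17178 gives the equilibrium p* = 3800, q* = 1822.
The ceiling of 3684 is below the equilibrium price 3800, so it binds.
At p = 3684: qd = 17022 - 4·3684 = 2286 and qs = 5·3684 - 17178 = 1242.
Producer surplus without the control is ½ · (3800 - 3435.6) · 1822 = 331968.4.
With the ceiling, producers sell 1242 units at 3684, so PS = ½ · (3684 - 3435.6) · 1242 = 154256.4.
Change in producer surplus = 154256.4 - 331968.4 = -177712.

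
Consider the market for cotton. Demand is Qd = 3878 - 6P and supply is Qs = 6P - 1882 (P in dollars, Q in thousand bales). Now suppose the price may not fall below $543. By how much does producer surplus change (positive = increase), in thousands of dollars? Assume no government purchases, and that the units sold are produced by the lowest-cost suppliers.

27153

In a free market, 3878 - 6P = 6P - 1882 gives the equilibrium P* = 480, Q* = 998.
Because the floor (543) lies above the market-clearing price, it is binding.
At P = 543: Qd = 3878 - 6·543 = 620 and Qs = 6·543 - 1882 = 1376.
Producer surplus without the control is ½ · (480 - 941/3) · 998 = 249001/3.
With the floor, 620 units are sold at 543. The supply price at Q = 620 is 417, so PS = ½ · [(543 - 941/3) + (543 - 417)] · 620 = 330460/3.
Change in producer surplus = 330460/3 - 249001/3 = 27153.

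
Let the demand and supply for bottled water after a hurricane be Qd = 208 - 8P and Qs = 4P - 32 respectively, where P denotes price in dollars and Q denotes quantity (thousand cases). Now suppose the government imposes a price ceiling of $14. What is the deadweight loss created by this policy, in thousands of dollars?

108

Without the control the market clears where 208 - 8P = 4P - 32, i.e. P* = 20 and Q* = 48.
Since 14 < 20, the ceiling is binding.
At P = 14: Qd = 208 - 8·14 = 96 and Qs = 4·14 - 32 = 24.
Quantity traded falls to 24. At Q = 24 the demand price is (208 - 24)/8 = 23 and the supply price is (32 + 24)/4 = 14.
Deadweight loss = ½ · (23 - 14) · (48 - 24) = ½ · 9 · 24 = 108.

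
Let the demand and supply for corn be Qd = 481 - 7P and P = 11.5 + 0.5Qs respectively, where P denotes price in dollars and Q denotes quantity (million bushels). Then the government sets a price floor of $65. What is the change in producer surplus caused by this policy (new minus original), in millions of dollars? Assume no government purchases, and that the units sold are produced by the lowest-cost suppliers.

-758.25

Rearranging supply gives Qs = 2P - 23. In a free market, 481 - 7P = 2P - 23 gives the equilibrium P* = 56, Q* = 89.
Because the floor (65) lies above the market-clearing price, it is binding.
At P = 65: Qd = 481 - 7·65 = 26 and Qs = 2·65 - 23 = 107.
Producer surplus without the control is ½ · (56 - 11.5) · 89 = 1980.25.
With the floor, 26 units are sold at 65. The supply price at Q = 26 is 24.5, so PS = ½ · [(65 - 11.5) + (65 - 24.5)] · 26 = 1222.
Change in producer surplus = 1222 - 1980.25 = -758.25.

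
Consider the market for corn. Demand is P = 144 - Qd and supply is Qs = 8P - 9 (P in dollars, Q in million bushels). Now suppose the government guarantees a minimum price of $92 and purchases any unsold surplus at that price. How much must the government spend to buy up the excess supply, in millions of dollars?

Rearranging demand gives Qd = 144 - P. In a free market, 144 - P = 8P - 9 gives the equilibrium P* = 17, Q* = 127.
Because the floor (92) lies above the market-clearing price, it is binding.
At P = 92: Qd = 144 - 92 = 52 and Qs = 8·92 - 9 = 727.
Surplus = Qs - Qd = 675.
Government expenditure = surplus × support price = 675 × 92 = 62100.

62100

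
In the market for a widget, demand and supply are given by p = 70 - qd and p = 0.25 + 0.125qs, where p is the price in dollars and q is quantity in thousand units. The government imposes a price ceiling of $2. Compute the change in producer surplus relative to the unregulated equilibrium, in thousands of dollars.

-228

Rearranging demand gives qd = 70 - p; rearranging supply gives qs = 8p - 2. Setting quantity demanded equal to quantity supplied, 70 - p = 8p - 2, gives p* = 8 and q* = 62.
The ceiling of 2 is below the equilibrium price 8, so it binds.
At p = 2: qd = 70 - 2 = 68 and qs = 8·2 - 2 = 14.
Producer surplus without the control is ½ · (8 - 0.25) · 62 = 240.25.
With the ceiling, producers sell 14 units at 2, so PS = ½ · (2 - 0.25) · 14 = 12.25.
Change in producer surplus = 12.25 - 240.25 = -228.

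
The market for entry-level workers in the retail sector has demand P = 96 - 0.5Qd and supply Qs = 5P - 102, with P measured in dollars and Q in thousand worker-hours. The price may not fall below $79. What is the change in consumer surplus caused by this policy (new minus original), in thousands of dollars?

Rearranging demand gives Qd = 192 - 2P. Equilibrium: 192 - 2P = 5P - 102, so 294 = 7P and P* = 42, Q* = 108.
The floor of 79 is above the equilibrium price 42, so it binds.
At P = 79: Qd = 192 - 2·79 = 34 and Qs = 5·79 - 102 = 293.
Consumer surplus without the control is ½ · (96 - 42) · 108 = 2916.
With the floor, consumers buy 34 units at 79, so CS = ½ · (96 - 79) · 34 = 289.
Change in consumer surplus = 289 - 2916 = -2627.

-2627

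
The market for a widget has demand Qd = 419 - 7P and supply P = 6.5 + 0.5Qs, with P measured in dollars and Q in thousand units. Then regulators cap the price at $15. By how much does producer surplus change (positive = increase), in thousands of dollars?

-1650

Rearranging supply gives Qs = 2P - 13. Equilibrium: 419 - 7P = 2P - 13, so 432 = 9P and P* = 48, Q* = 83.
Because the ceiling (15) lies below the market-clearing price, it is binding.
At P = 15: Qd = 419 - 7·15 = 314 and Qs = 2·15 - 13 = 17.
Producer surplus without the control is ½ · (48 - 6.5) · 83 = 1722.25.
With the ceiling, producers sell 17 units at 15, so PS = ½ · (15 - 6.5) · 17 = 72.25.
Change in producer surplus = 72.25 - 1722.25 = -1650.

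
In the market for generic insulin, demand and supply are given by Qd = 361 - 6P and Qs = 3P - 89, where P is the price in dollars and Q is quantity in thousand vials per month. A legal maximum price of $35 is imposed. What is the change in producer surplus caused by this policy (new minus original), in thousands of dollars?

-577.5

In a free market, 361 - 6P = 3P - 89 gives the equilibrium P* = 50, Q* = 61.
Since 35 < 50, the ceiling is binding.
At P = 35: Qd = 361 - 6·35 = 151 and Qs = 3·35 - 89 = 16.
Producer surplus without the control is ½ · (50 - 89/3) · 61 = 3721/6.
With the ceiling, producers sell 16 units at 35, so PS = ½ · (35 - 89/3) · 16 = 128/3.
Change in producer surplus = 128/3 - 3721/6 = -577.5.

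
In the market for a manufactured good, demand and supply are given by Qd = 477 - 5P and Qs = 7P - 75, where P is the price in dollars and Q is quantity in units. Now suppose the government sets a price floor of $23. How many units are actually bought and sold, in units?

247

Without the control the market clears where 477 - 5P = 7P - 75, i.e. P* = 46 and Q* = 247.
Since 23 is below P* = 46, the floor does not bind and the free-market outcome prevails.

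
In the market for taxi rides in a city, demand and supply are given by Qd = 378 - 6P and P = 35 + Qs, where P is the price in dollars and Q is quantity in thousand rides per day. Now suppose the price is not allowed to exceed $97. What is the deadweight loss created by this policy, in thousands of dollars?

Rearranging supply gives Qs = P - 35. Without the control the market clears where 378 - 6P = P - 35, i.e. P* = 59 and Q* = 24.
The ceiling of 97 is above the equilibrium price 59, so it is not binding; the market clears at P* = 59, Q* = 24.
Since the control does not bind, no trades are prevented and deadweight loss is zero.

0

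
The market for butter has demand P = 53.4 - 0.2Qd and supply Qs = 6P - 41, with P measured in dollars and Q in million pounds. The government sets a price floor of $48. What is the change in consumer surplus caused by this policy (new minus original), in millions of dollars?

Rearranging demand gives Qd = 267 - 5P. Setting quantity demanded equal to quantity supplied, 267 - 5P = 6P - 41, gives P* = 28 and Q* = 127.
Since 48 > 28, the floor is binding.
At P = 48: Qd = 267 - 5·48 = 27 and Qs = 6·48 - 41 = 247.
Consumer surplus without the control is ½ · (53.4 - 28) · 127 = 1612.9.
With the floor, consumers buy 27 units at 48, so CS = ½ · (53.4 - 48) · 27 = 72.9.
Change in consumer surplus = 72.9 - 1612.9 = -1540.

-1540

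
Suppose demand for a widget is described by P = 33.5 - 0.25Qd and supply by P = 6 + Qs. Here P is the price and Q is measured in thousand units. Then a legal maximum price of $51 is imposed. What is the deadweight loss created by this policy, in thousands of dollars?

Rearranging demand gives Qd = 134 - 4P; rearranging supply gives Qs = P - 6. In a free market, 134 - 4P = P - 6 gives the equilibrium P* = 28, Q* = 22.
The ceiling of 51 is above the equilibrium price 28, so it is not binding; the market clears at P* = 28, Q* = 22.
Since the control does not bind, no trades are prevented and deadweight loss is zero.

0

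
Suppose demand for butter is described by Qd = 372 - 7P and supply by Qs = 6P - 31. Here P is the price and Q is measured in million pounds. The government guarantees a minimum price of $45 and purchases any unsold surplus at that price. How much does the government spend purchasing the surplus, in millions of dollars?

Without the control the market clears where 372 - 7P = 6P - 31, i.e. P* = 31 and Q* = 155.
The floor of 45 is above the equilibrium price 31, so it binds.
At P = 45: Qd = 372 - 7·45 = 57 and Qs = 6·45 - 31 = 239.
Surplus = Qs - Qd = 182.
Government expenditure = surplus × support price = 182 × 45 = 8190.

8190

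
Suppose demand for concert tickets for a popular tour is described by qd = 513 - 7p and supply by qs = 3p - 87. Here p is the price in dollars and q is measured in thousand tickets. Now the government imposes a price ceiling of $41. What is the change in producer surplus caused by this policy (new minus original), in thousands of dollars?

-1225.5

Equilibrium: 513 - 7p = 3p - 87, so 600 = 10p and p* = 60, q* = 93.
Because the ceiling (41) lies below the market-clearing price, it is binding.
At p = 41: qd = 513 - 7·41 = 226 and qs = 3·41 - 87 = 36.
Producer surplus without the control is ½ · (60 - 29) · 93 = 1441.5.
With the ceiling, producers sell 36 units at 41, so PS = ½ · (41 - 29) · 36 = 216.
Change in producer surplus = 216 - 1441.5 = -1225.5.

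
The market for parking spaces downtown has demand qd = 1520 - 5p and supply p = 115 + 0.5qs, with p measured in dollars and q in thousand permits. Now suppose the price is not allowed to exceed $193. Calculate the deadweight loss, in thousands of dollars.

Rearranging supply gives qs = 2p - 230. Setting quantity demanded equal to quantity supplied, 1520 - 5p = 2p - 230, gives p* = 250 and q* = 270.
Because the ceiling (193) lies below the market-clearing price, it is binding.
At p = 193: qd = 1520 - 5·193 = 555 and qs = 2·193 - 230 = 156.
Quantity traded falls to 156. At q = 156 the demand price is (1520 - 156)/5 = 272.8 and the supply price is (230 + 156)/2 = 193.
Deadweight loss = ½ · (272.8 - 193) · (270 - 156) = ½ · 79.8 · 114 = 4548.6.

4548.6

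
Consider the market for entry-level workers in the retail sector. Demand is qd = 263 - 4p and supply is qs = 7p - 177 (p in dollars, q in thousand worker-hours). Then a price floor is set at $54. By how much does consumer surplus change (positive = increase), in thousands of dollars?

-1050

Without the control the market clears where 263 - 4p = 7p - 177, i.e. p* = 40 and q* = 103.
Because the floor (54) lies above the market-clearing price, it is binding.
At p = 54: qd = 263 - 4·54 = 47 and qs = 7·54 - 177 = 201.
Consumer surplus without the control is ½ · (65.75 - 40) · 103 = 1326.125.
With the floor, consumers buy 47 units at 54, so CS = ½ · (65.75 - 54) · 47 = 276.125.
Change in consumer surplus = 276.125 - 1326.125 = -1050.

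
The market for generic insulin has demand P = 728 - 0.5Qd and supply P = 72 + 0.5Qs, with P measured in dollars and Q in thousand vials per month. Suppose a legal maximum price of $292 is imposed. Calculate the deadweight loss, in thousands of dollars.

Rearranging demand gives Qd = 1456 - 2P; rearranging supply gives Qs = 2P - 144. In a free market, 1456 - 2P = 2P - 144 gives the equilibrium P* = 400, Q* = 656.
Because the ceiling (292) lies below the market-clearing price, it is binding.
At P = 292: Qd = 1456 - 2·292 = 872 and Qs = 2·292 - 144 = 440.
Quantity traded falls to 440. At Q = 440 the demand price is (1456 - 440)/2 = 508 and the supply price is (144 + 440)/2 = 292.
Deadweight loss = ½ · (508 - 292) · (656 - 440) = ½ · 216 · 216 = 23328.

23328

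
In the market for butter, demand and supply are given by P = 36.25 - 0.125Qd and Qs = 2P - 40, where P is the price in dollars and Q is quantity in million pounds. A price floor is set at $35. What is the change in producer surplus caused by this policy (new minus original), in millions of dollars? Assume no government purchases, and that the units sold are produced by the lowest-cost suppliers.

Rearranging demand gives Qd = 290 - 8P. Without the control the market clears where 290 - 8P = 2P - 40, i.e. P* = 33 and Q* = 26.
The floor of 35 is above the equilibrium price 33, so it binds.
At P = 35: Qd = 290 - 8·35 = 10 and Qs = 2·35 - 40 = 30.
Producer surplus without the control is ½ · (33 - 20) · 26 = 169.
With the floor, 10 units are sold at 35. The supply price at Q = 10 is 25, so PS = ½ · [(35 - 20) + (35 - 25)] · 10 = 125.
Change in producer surplus = 125 - 169 = -44.

-44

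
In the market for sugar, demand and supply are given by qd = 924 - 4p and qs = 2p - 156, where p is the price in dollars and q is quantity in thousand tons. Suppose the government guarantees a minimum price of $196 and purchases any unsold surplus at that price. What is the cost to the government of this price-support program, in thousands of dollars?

In a free market, 924 - 4p = 2p - 156 gives the equilibrium p* = 180, q* = 204.
The floor of 196 is above the equilibrium price 180, so it binds.
At p = 196: qd = 924 - 4·196 = 140 and qs = 2·196 - 156 = 236.
Surplus = qs - qd = 96.
Government expenditure = surplus × support price = 96 × 196 = 18816.

18816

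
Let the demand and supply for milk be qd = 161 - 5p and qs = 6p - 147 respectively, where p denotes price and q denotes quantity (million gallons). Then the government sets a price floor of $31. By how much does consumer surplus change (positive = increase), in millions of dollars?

Setting quantity demanded equal to quantity supplied, 161 - 5p = 6p - 147, gives p* = 28 and q* = 21.
Because the floor (31) lies above the market-clearing price, it is binding.
At p = 31: qd = 161 - 5·31 = 6 and qs = 6·31 - 147 = 39.
Consumer surplus without the control is ½ · (32.2 - 28) · 21 = 44.1.
With the floor, consumers buy 6 units at 31, so CS = ½ · (32.2 - 31) · 6 = 3.6.
Change in consumer surplus = 3.6 - 44.1 = -40.5.

-40.5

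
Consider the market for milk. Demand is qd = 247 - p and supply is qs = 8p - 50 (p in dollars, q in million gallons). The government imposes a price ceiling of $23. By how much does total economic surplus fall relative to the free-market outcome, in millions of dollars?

In a free market, 247 - p = 8p - 50 gives the equilibrium p* = 33, q* = 214.
Because the ceiling (23) lies below the market-clearing price, it is binding.
At p = 23: qd = 247 - 23 = 224 and qs = 8·23 - 50 = 134.
Quantity traded falls to 134. At q = 134 the demand price is 247 - 134 = 113 and the supply price is (50 + 134)/8 = 23.
Deadweight loss = ½ · (113 - 23) · (214 - 134) = ½ · 90 · 80 = 3600.

3600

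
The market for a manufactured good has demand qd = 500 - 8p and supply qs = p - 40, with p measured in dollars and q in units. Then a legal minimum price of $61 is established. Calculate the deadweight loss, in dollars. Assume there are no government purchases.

36

Equilibrium: 500 - 8p = p - 40, so 540 = 9p and p* = 60, q* = 20.
The floor of 61 is above the equilibrium price 60, so it binds.
At p = 61: qd = 500 - 8·61 = 12 and qs = 61 - 40 = 21.
Quantity traded falls to 12. At q = 12 the demand price is (500 - 12)/8 = 61 and the supply price is 40 + 12 = 52.
Deadweight loss = ½ · (61 - 52) · (20 - 12) = ½ · 9 · 8 = 36.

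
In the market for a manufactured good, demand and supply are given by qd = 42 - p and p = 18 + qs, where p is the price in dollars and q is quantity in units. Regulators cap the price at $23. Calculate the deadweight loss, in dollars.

49

Rearranging supply gives qs = p - 18. Equilibrium: 42 - p = p - 18, so 60 = 2p and p* = 30, q* = 12.
Since 23 < 30, the ceiling is binding.
At p = 23: qd = 42 - 23 = 19 and qs = 23 - 18 = 5.
Quantity traded falls to 5. At q = 5 the demand price is 42 - 5 = 37 and the supply price is 18 + 5 = 23.
Deadweight loss = ½ · (37 - 23) · (12 - 5) = ½ · 14 · 7 = 49.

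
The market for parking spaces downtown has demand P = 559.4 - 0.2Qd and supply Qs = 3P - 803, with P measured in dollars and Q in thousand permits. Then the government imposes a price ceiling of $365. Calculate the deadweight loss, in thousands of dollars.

17340

Rearranging demand gives Qd = 2797 - 5P. Without the control the market clears where 2797 - 5P = 3P - 803, i.e. P* = 450 and Q* = 547.
Because the ceiling (365) lies below the market-clearing price, it is binding.
At P = 365: Qd = 2797 - 5·365 = 972 and Qs = 3·365 - 803 = 292.
Quantity traded falls to 292. At Q = 292 the demand price is (2797 - 292)/5 = 501 and the supply price is (803 + 292)/3 = 365.
Deadweight loss = ½ · (501 - 365) · (547 - 292) = ½ · 136 · 255 = 17340.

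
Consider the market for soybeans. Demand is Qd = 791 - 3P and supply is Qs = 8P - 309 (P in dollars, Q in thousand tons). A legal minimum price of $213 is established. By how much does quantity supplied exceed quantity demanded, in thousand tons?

Equilibrium: 791 - 3P = 8P - 309, so 1100 = 11P and P* = 100, Q* = 491.
The floor of 213 is above the equilibrium price 100, so it binds.
At P = 213: Qd = 791 - 3·213 = 152 and Qs = 8·213 - 309 = 1395.
Surplus = Qs - Qd = 1395 - 152 = 1243.

1243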